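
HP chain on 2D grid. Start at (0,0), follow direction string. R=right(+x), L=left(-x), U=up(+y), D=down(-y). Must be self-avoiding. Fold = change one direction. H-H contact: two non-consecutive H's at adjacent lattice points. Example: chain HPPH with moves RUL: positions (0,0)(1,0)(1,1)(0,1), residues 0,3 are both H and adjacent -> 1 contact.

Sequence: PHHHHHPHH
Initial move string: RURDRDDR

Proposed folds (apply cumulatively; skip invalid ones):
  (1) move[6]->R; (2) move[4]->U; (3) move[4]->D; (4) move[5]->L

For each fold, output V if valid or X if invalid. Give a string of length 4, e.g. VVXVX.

Initial: RURDRDDR -> [(0, 0), (1, 0), (1, 1), (2, 1), (2, 0), (3, 0), (3, -1), (3, -2), (4, -2)]
Fold 1: move[6]->R => RURDRDRR VALID
Fold 2: move[4]->U => RURDUDRR INVALID (collision), skipped
Fold 3: move[4]->D => RURDDDRR VALID
Fold 4: move[5]->L => RURDDLRR INVALID (collision), skipped

Answer: VXVX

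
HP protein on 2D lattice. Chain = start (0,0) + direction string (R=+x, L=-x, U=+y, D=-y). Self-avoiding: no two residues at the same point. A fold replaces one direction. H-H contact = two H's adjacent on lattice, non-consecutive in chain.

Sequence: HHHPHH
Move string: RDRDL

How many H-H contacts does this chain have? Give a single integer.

Positions: [(0, 0), (1, 0), (1, -1), (2, -1), (2, -2), (1, -2)]
H-H contact: residue 2 @(1,-1) - residue 5 @(1, -2)

Answer: 1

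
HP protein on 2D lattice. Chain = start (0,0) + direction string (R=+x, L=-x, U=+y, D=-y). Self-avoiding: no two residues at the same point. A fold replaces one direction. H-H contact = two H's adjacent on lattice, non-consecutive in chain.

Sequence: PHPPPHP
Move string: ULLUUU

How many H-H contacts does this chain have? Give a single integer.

Answer: 0

Derivation:
Positions: [(0, 0), (0, 1), (-1, 1), (-2, 1), (-2, 2), (-2, 3), (-2, 4)]
No H-H contacts found.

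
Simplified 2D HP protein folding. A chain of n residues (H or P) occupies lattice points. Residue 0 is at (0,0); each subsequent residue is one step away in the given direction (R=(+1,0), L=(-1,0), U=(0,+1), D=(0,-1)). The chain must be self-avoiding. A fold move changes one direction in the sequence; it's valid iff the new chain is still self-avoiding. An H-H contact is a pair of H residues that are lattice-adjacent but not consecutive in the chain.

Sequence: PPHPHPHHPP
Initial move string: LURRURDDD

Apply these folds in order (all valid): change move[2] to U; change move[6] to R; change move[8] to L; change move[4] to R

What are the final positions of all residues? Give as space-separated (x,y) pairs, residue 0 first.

Initial moves: LURRURDDD
Fold: move[2]->U => LUURURDDD (positions: [(0, 0), (-1, 0), (-1, 1), (-1, 2), (0, 2), (0, 3), (1, 3), (1, 2), (1, 1), (1, 0)])
Fold: move[6]->R => LUURURRDD (positions: [(0, 0), (-1, 0), (-1, 1), (-1, 2), (0, 2), (0, 3), (1, 3), (2, 3), (2, 2), (2, 1)])
Fold: move[8]->L => LUURURRDL (positions: [(0, 0), (-1, 0), (-1, 1), (-1, 2), (0, 2), (0, 3), (1, 3), (2, 3), (2, 2), (1, 2)])
Fold: move[4]->R => LUURRRRDL (positions: [(0, 0), (-1, 0), (-1, 1), (-1, 2), (0, 2), (1, 2), (2, 2), (3, 2), (3, 1), (2, 1)])

Answer: (0,0) (-1,0) (-1,1) (-1,2) (0,2) (1,2) (2,2) (3,2) (3,1) (2,1)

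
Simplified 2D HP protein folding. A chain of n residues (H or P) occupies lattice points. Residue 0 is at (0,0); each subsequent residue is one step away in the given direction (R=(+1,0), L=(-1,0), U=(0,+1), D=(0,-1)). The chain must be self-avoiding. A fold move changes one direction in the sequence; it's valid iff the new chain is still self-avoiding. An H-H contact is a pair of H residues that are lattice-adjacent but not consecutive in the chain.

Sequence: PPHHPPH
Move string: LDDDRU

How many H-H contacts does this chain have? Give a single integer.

Positions: [(0, 0), (-1, 0), (-1, -1), (-1, -2), (-1, -3), (0, -3), (0, -2)]
H-H contact: residue 3 @(-1,-2) - residue 6 @(0, -2)

Answer: 1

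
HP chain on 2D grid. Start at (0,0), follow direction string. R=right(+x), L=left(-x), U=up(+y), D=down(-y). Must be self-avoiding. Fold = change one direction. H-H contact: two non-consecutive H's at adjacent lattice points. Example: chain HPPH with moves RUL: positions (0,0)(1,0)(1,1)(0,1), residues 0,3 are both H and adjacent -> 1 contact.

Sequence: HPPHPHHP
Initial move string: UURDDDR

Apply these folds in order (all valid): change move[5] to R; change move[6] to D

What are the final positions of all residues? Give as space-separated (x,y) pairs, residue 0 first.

Answer: (0,0) (0,1) (0,2) (1,2) (1,1) (1,0) (2,0) (2,-1)

Derivation:
Initial moves: UURDDDR
Fold: move[5]->R => UURDDRR (positions: [(0, 0), (0, 1), (0, 2), (1, 2), (1, 1), (1, 0), (2, 0), (3, 0)])
Fold: move[6]->D => UURDDRD (positions: [(0, 0), (0, 1), (0, 2), (1, 2), (1, 1), (1, 0), (2, 0), (2, -1)])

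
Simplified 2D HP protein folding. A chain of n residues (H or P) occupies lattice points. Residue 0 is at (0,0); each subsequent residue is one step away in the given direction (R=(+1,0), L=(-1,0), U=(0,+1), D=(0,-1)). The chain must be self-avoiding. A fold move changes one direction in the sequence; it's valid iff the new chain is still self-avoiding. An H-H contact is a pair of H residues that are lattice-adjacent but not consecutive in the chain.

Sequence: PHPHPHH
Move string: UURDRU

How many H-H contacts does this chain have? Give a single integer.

Positions: [(0, 0), (0, 1), (0, 2), (1, 2), (1, 1), (2, 1), (2, 2)]
H-H contact: residue 3 @(1,2) - residue 6 @(2, 2)

Answer: 1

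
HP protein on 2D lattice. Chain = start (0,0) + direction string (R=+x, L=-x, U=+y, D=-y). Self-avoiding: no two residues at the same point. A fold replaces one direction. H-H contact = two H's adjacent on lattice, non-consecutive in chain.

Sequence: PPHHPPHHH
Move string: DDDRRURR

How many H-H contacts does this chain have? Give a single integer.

Answer: 0

Derivation:
Positions: [(0, 0), (0, -1), (0, -2), (0, -3), (1, -3), (2, -3), (2, -2), (3, -2), (4, -2)]
No H-H contacts found.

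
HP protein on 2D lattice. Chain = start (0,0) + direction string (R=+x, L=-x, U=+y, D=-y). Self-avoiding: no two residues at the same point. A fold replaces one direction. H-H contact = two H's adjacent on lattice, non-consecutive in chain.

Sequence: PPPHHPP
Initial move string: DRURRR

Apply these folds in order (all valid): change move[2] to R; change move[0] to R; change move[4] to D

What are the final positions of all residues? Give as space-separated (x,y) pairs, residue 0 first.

Initial moves: DRURRR
Fold: move[2]->R => DRRRRR (positions: [(0, 0), (0, -1), (1, -1), (2, -1), (3, -1), (4, -1), (5, -1)])
Fold: move[0]->R => RRRRRR (positions: [(0, 0), (1, 0), (2, 0), (3, 0), (4, 0), (5, 0), (6, 0)])
Fold: move[4]->D => RRRRDR (positions: [(0, 0), (1, 0), (2, 0), (3, 0), (4, 0), (4, -1), (5, -1)])

Answer: (0,0) (1,0) (2,0) (3,0) (4,0) (4,-1) (5,-1)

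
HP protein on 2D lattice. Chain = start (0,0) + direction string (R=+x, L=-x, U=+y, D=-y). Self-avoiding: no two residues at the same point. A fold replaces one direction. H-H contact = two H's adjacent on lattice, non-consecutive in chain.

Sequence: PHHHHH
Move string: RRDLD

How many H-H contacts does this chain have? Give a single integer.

Answer: 1

Derivation:
Positions: [(0, 0), (1, 0), (2, 0), (2, -1), (1, -1), (1, -2)]
H-H contact: residue 1 @(1,0) - residue 4 @(1, -1)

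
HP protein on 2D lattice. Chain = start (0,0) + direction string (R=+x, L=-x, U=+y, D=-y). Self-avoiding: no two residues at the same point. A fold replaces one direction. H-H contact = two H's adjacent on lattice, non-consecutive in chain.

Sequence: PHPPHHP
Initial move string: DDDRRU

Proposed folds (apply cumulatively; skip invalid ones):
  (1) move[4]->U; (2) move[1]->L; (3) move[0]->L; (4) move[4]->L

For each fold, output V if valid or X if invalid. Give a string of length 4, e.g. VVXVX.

Initial: DDDRRU -> [(0, 0), (0, -1), (0, -2), (0, -3), (1, -3), (2, -3), (2, -2)]
Fold 1: move[4]->U => DDDRUU VALID
Fold 2: move[1]->L => DLDRUU INVALID (collision), skipped
Fold 3: move[0]->L => LDDRUU INVALID (collision), skipped
Fold 4: move[4]->L => DDDRLU INVALID (collision), skipped

Answer: VXXX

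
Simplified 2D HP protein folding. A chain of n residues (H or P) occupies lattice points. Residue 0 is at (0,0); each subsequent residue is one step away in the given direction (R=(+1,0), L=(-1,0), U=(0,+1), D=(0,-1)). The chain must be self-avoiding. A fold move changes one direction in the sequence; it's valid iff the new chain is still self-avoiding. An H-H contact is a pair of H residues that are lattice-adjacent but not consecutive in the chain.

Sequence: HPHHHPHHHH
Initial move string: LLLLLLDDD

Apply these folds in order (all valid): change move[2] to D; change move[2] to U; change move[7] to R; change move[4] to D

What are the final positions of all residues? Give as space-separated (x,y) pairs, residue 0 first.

Answer: (0,0) (-1,0) (-2,0) (-2,1) (-3,1) (-3,0) (-4,0) (-4,-1) (-3,-1) (-3,-2)

Derivation:
Initial moves: LLLLLLDDD
Fold: move[2]->D => LLDLLLDDD (positions: [(0, 0), (-1, 0), (-2, 0), (-2, -1), (-3, -1), (-4, -1), (-5, -1), (-5, -2), (-5, -3), (-5, -4)])
Fold: move[2]->U => LLULLLDDD (positions: [(0, 0), (-1, 0), (-2, 0), (-2, 1), (-3, 1), (-4, 1), (-5, 1), (-5, 0), (-5, -1), (-5, -2)])
Fold: move[7]->R => LLULLLDRD (positions: [(0, 0), (-1, 0), (-2, 0), (-2, 1), (-3, 1), (-4, 1), (-5, 1), (-5, 0), (-4, 0), (-4, -1)])
Fold: move[4]->D => LLULDLDRD (positions: [(0, 0), (-1, 0), (-2, 0), (-2, 1), (-3, 1), (-3, 0), (-4, 0), (-4, -1), (-3, -1), (-3, -2)])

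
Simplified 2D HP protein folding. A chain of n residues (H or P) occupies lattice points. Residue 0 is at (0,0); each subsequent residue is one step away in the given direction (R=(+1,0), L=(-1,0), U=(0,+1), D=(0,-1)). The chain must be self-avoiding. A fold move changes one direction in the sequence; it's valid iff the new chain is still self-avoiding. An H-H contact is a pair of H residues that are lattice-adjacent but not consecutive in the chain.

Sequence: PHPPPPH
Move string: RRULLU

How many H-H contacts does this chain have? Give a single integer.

Positions: [(0, 0), (1, 0), (2, 0), (2, 1), (1, 1), (0, 1), (0, 2)]
No H-H contacts found.

Answer: 0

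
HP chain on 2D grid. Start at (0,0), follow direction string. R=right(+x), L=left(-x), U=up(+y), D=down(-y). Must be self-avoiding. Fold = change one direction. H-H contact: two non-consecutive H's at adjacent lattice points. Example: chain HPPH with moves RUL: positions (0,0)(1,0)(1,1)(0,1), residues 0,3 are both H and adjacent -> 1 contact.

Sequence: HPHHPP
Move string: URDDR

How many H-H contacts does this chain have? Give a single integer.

Positions: [(0, 0), (0, 1), (1, 1), (1, 0), (1, -1), (2, -1)]
H-H contact: residue 0 @(0,0) - residue 3 @(1, 0)

Answer: 1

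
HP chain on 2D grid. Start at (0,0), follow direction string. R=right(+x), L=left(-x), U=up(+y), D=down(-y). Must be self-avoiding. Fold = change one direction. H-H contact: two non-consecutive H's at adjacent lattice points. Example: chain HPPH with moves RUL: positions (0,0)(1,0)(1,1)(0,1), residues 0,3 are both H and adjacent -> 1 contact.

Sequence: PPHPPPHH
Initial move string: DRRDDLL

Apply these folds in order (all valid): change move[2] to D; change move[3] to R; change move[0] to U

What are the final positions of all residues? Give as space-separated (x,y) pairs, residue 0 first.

Initial moves: DRRDDLL
Fold: move[2]->D => DRDDDLL (positions: [(0, 0), (0, -1), (1, -1), (1, -2), (1, -3), (1, -4), (0, -4), (-1, -4)])
Fold: move[3]->R => DRDRDLL (positions: [(0, 0), (0, -1), (1, -1), (1, -2), (2, -2), (2, -3), (1, -3), (0, -3)])
Fold: move[0]->U => URDRDLL (positions: [(0, 0), (0, 1), (1, 1), (1, 0), (2, 0), (2, -1), (1, -1), (0, -1)])

Answer: (0,0) (0,1) (1,1) (1,0) (2,0) (2,-1) (1,-1) (0,-1)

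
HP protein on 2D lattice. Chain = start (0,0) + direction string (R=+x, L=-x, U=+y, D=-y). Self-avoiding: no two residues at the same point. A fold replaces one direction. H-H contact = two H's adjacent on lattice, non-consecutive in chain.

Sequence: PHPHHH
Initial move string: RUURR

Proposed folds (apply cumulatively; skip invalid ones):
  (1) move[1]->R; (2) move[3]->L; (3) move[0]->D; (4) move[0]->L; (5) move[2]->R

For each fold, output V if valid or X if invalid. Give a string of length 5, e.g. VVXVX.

Answer: VXVXV

Derivation:
Initial: RUURR -> [(0, 0), (1, 0), (1, 1), (1, 2), (2, 2), (3, 2)]
Fold 1: move[1]->R => RRURR VALID
Fold 2: move[3]->L => RRULR INVALID (collision), skipped
Fold 3: move[0]->D => DRURR VALID
Fold 4: move[0]->L => LRURR INVALID (collision), skipped
Fold 5: move[2]->R => DRRRR VALID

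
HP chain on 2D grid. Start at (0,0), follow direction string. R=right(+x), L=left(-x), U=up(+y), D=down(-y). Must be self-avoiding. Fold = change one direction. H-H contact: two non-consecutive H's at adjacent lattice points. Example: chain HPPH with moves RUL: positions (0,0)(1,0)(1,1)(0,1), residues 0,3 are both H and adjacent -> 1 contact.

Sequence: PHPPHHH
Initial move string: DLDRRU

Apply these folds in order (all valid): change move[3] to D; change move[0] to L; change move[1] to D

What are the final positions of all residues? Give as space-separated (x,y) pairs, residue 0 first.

Initial moves: DLDRRU
Fold: move[3]->D => DLDDRU (positions: [(0, 0), (0, -1), (-1, -1), (-1, -2), (-1, -3), (0, -3), (0, -2)])
Fold: move[0]->L => LLDDRU (positions: [(0, 0), (-1, 0), (-2, 0), (-2, -1), (-2, -2), (-1, -2), (-1, -1)])
Fold: move[1]->D => LDDDRU (positions: [(0, 0), (-1, 0), (-1, -1), (-1, -2), (-1, -3), (0, -3), (0, -2)])

Answer: (0,0) (-1,0) (-1,-1) (-1,-2) (-1,-3) (0,-3) (0,-2)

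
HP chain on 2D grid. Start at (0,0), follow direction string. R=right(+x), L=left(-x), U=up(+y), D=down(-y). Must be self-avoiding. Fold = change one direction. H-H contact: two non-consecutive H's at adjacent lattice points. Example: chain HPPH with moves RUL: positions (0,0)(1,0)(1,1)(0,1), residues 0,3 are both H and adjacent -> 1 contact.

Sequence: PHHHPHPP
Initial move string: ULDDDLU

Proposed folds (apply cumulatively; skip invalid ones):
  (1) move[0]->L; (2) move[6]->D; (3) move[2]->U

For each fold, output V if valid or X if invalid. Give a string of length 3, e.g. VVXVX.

Answer: VVX

Derivation:
Initial: ULDDDLU -> [(0, 0), (0, 1), (-1, 1), (-1, 0), (-1, -1), (-1, -2), (-2, -2), (-2, -1)]
Fold 1: move[0]->L => LLDDDLU VALID
Fold 2: move[6]->D => LLDDDLD VALID
Fold 3: move[2]->U => LLUDDLD INVALID (collision), skipped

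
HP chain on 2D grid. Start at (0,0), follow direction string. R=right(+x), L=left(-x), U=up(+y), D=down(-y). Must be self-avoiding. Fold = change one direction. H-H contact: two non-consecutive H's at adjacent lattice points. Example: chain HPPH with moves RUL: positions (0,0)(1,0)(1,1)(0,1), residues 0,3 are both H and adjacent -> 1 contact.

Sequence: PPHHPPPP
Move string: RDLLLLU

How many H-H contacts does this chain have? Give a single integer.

Answer: 0

Derivation:
Positions: [(0, 0), (1, 0), (1, -1), (0, -1), (-1, -1), (-2, -1), (-3, -1), (-3, 0)]
No H-H contacts found.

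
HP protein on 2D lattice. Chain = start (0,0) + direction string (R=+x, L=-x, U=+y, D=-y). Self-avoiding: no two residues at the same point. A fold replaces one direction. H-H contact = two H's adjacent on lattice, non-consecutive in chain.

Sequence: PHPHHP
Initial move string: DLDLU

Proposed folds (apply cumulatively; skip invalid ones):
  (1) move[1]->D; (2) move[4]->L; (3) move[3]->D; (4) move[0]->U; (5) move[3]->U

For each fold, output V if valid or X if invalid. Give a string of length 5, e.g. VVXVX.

Answer: VVVXX

Derivation:
Initial: DLDLU -> [(0, 0), (0, -1), (-1, -1), (-1, -2), (-2, -2), (-2, -1)]
Fold 1: move[1]->D => DDDLU VALID
Fold 2: move[4]->L => DDDLL VALID
Fold 3: move[3]->D => DDDDL VALID
Fold 4: move[0]->U => UDDDL INVALID (collision), skipped
Fold 5: move[3]->U => DDDUL INVALID (collision), skipped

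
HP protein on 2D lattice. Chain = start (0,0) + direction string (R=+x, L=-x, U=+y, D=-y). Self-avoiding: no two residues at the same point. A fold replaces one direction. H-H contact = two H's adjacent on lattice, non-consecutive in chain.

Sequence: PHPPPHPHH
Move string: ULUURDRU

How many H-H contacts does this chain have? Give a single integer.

Positions: [(0, 0), (0, 1), (-1, 1), (-1, 2), (-1, 3), (0, 3), (0, 2), (1, 2), (1, 3)]
H-H contact: residue 5 @(0,3) - residue 8 @(1, 3)

Answer: 1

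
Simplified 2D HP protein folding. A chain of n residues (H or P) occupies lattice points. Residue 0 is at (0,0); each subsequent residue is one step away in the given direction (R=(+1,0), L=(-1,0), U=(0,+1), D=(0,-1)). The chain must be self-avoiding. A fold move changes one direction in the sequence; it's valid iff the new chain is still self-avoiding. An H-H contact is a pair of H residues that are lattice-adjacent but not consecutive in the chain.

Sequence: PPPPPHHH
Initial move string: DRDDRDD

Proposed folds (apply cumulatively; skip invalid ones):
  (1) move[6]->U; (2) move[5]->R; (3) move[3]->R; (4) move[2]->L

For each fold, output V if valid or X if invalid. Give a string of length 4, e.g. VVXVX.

Initial: DRDDRDD -> [(0, 0), (0, -1), (1, -1), (1, -2), (1, -3), (2, -3), (2, -4), (2, -5)]
Fold 1: move[6]->U => DRDDRDU INVALID (collision), skipped
Fold 2: move[5]->R => DRDDRRD VALID
Fold 3: move[3]->R => DRDRRRD VALID
Fold 4: move[2]->L => DRLRRRD INVALID (collision), skipped

Answer: XVVX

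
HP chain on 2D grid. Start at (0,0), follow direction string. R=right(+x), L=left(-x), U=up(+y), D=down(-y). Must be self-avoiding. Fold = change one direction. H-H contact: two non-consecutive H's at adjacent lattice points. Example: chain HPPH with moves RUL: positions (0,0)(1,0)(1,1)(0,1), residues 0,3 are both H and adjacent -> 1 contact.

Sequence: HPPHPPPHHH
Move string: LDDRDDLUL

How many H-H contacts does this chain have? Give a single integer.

Answer: 1

Derivation:
Positions: [(0, 0), (-1, 0), (-1, -1), (-1, -2), (0, -2), (0, -3), (0, -4), (-1, -4), (-1, -3), (-2, -3)]
H-H contact: residue 3 @(-1,-2) - residue 8 @(-1, -3)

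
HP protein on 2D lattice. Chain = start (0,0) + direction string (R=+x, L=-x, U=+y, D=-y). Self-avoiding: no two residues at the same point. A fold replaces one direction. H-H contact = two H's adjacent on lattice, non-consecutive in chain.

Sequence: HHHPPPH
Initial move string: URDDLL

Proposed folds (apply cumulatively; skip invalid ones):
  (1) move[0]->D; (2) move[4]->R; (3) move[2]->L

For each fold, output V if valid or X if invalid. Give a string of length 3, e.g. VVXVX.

Initial: URDDLL -> [(0, 0), (0, 1), (1, 1), (1, 0), (1, -1), (0, -1), (-1, -1)]
Fold 1: move[0]->D => DRDDLL VALID
Fold 2: move[4]->R => DRDDRL INVALID (collision), skipped
Fold 3: move[2]->L => DRLDLL INVALID (collision), skipped

Answer: VXX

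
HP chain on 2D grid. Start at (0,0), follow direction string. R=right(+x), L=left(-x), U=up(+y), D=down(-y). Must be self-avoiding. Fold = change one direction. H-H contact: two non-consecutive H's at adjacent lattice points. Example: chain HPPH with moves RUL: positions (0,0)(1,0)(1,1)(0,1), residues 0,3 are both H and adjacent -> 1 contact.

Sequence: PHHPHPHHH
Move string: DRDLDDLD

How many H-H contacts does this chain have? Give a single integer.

Positions: [(0, 0), (0, -1), (1, -1), (1, -2), (0, -2), (0, -3), (0, -4), (-1, -4), (-1, -5)]
H-H contact: residue 1 @(0,-1) - residue 4 @(0, -2)

Answer: 1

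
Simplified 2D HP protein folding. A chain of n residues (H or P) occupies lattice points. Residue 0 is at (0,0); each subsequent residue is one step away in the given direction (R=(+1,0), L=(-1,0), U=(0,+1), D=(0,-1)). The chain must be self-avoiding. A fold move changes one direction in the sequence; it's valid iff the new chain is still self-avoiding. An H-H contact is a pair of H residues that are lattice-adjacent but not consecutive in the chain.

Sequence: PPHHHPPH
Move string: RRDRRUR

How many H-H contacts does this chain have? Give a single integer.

Positions: [(0, 0), (1, 0), (2, 0), (2, -1), (3, -1), (4, -1), (4, 0), (5, 0)]
No H-H contacts found.

Answer: 0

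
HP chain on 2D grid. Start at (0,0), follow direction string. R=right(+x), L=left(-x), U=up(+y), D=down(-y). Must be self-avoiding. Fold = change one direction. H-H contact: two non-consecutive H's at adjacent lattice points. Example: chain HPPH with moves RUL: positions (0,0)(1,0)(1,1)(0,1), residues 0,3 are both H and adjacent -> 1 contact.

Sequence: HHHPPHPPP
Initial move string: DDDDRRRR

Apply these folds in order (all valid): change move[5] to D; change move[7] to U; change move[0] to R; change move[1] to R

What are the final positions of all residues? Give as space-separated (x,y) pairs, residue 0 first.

Initial moves: DDDDRRRR
Fold: move[5]->D => DDDDRDRR (positions: [(0, 0), (0, -1), (0, -2), (0, -3), (0, -4), (1, -4), (1, -5), (2, -5), (3, -5)])
Fold: move[7]->U => DDDDRDRU (positions: [(0, 0), (0, -1), (0, -2), (0, -3), (0, -4), (1, -4), (1, -5), (2, -5), (2, -4)])
Fold: move[0]->R => RDDDRDRU (positions: [(0, 0), (1, 0), (1, -1), (1, -2), (1, -3), (2, -3), (2, -4), (3, -4), (3, -3)])
Fold: move[1]->R => RRDDRDRU (positions: [(0, 0), (1, 0), (2, 0), (2, -1), (2, -2), (3, -2), (3, -3), (4, -3), (4, -2)])

Answer: (0,0) (1,0) (2,0) (2,-1) (2,-2) (3,-2) (3,-3) (4,-3) (4,-2)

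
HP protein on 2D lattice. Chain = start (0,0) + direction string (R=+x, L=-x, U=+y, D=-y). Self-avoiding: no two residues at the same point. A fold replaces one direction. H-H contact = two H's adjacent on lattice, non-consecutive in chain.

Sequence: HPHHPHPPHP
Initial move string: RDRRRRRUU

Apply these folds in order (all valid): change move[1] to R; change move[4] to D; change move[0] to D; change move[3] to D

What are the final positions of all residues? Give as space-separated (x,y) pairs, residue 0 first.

Initial moves: RDRRRRRUU
Fold: move[1]->R => RRRRRRRUU (positions: [(0, 0), (1, 0), (2, 0), (3, 0), (4, 0), (5, 0), (6, 0), (7, 0), (7, 1), (7, 2)])
Fold: move[4]->D => RRRRDRRUU (positions: [(0, 0), (1, 0), (2, 0), (3, 0), (4, 0), (4, -1), (5, -1), (6, -1), (6, 0), (6, 1)])
Fold: move[0]->D => DRRRDRRUU (positions: [(0, 0), (0, -1), (1, -1), (2, -1), (3, -1), (3, -2), (4, -2), (5, -2), (5, -1), (5, 0)])
Fold: move[3]->D => DRRDDRRUU (positions: [(0, 0), (0, -1), (1, -1), (2, -1), (2, -2), (2, -3), (3, -3), (4, -3), (4, -2), (4, -1)])

Answer: (0,0) (0,-1) (1,-1) (2,-1) (2,-2) (2,-3) (3,-3) (4,-3) (4,-2) (4,-1)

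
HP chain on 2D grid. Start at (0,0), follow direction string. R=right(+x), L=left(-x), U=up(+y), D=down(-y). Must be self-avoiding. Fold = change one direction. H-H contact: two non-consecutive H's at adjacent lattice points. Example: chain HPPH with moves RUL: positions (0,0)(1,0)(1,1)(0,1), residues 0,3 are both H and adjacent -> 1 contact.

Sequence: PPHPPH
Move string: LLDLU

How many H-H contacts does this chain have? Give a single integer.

Positions: [(0, 0), (-1, 0), (-2, 0), (-2, -1), (-3, -1), (-3, 0)]
H-H contact: residue 2 @(-2,0) - residue 5 @(-3, 0)

Answer: 1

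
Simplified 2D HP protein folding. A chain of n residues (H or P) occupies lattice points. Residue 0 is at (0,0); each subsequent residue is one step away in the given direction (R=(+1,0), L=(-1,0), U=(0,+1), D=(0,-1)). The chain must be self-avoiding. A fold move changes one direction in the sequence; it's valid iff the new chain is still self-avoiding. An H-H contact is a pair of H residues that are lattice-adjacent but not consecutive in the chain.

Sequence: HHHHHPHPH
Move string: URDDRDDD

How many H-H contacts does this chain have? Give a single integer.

Positions: [(0, 0), (0, 1), (1, 1), (1, 0), (1, -1), (2, -1), (2, -2), (2, -3), (2, -4)]
H-H contact: residue 0 @(0,0) - residue 3 @(1, 0)

Answer: 1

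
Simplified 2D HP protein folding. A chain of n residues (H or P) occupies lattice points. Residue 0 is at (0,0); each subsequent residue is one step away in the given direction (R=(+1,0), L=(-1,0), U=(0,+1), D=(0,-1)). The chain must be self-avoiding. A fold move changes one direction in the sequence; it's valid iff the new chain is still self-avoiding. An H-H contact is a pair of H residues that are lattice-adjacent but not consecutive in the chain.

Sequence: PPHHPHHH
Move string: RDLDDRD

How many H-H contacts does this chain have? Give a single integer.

Answer: 0

Derivation:
Positions: [(0, 0), (1, 0), (1, -1), (0, -1), (0, -2), (0, -3), (1, -3), (1, -4)]
No H-H contacts found.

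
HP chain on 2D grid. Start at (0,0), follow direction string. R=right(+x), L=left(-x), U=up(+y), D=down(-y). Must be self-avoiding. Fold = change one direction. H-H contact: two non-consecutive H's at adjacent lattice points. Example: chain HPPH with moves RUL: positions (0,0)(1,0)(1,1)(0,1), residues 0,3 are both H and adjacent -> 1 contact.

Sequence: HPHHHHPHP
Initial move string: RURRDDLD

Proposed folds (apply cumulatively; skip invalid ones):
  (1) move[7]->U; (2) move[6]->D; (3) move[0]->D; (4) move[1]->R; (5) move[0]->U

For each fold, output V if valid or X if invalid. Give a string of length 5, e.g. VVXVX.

Initial: RURRDDLD -> [(0, 0), (1, 0), (1, 1), (2, 1), (3, 1), (3, 0), (3, -1), (2, -1), (2, -2)]
Fold 1: move[7]->U => RURRDDLU VALID
Fold 2: move[6]->D => RURRDDDU INVALID (collision), skipped
Fold 3: move[0]->D => DURRDDLU INVALID (collision), skipped
Fold 4: move[1]->R => RRRRDDLU VALID
Fold 5: move[0]->U => URRRDDLU VALID

Answer: VXXVV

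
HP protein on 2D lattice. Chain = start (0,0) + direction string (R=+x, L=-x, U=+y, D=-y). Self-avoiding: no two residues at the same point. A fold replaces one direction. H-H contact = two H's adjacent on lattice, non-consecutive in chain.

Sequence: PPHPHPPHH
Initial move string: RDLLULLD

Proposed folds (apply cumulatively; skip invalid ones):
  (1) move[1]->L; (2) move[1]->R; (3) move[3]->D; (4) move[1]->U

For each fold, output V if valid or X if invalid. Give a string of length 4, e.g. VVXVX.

Initial: RDLLULLD -> [(0, 0), (1, 0), (1, -1), (0, -1), (-1, -1), (-1, 0), (-2, 0), (-3, 0), (-3, -1)]
Fold 1: move[1]->L => RLLLULLD INVALID (collision), skipped
Fold 2: move[1]->R => RRLLULLD INVALID (collision), skipped
Fold 3: move[3]->D => RDLDULLD INVALID (collision), skipped
Fold 4: move[1]->U => RULLULLD VALID

Answer: XXXV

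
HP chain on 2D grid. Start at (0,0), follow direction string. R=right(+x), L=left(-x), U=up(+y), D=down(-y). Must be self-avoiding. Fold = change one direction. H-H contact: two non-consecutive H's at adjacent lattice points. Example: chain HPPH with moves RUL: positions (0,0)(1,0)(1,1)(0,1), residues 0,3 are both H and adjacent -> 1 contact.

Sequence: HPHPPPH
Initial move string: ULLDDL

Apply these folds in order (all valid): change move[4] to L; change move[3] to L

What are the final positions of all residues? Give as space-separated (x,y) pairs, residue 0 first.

Answer: (0,0) (0,1) (-1,1) (-2,1) (-3,1) (-4,1) (-5,1)

Derivation:
Initial moves: ULLDDL
Fold: move[4]->L => ULLDLL (positions: [(0, 0), (0, 1), (-1, 1), (-2, 1), (-2, 0), (-3, 0), (-4, 0)])
Fold: move[3]->L => ULLLLL (positions: [(0, 0), (0, 1), (-1, 1), (-2, 1), (-3, 1), (-4, 1), (-5, 1)])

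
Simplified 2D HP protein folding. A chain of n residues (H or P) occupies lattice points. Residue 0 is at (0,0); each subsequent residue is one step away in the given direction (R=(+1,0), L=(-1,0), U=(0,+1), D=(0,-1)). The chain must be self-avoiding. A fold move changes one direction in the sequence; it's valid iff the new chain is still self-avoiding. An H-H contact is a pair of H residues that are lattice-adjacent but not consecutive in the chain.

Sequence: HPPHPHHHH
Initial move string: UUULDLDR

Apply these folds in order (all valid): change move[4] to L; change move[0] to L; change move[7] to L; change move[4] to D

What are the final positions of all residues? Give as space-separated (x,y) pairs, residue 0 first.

Answer: (0,0) (-1,0) (-1,1) (-1,2) (-2,2) (-2,1) (-3,1) (-3,0) (-4,0)

Derivation:
Initial moves: UUULDLDR
Fold: move[4]->L => UUULLLDR (positions: [(0, 0), (0, 1), (0, 2), (0, 3), (-1, 3), (-2, 3), (-3, 3), (-3, 2), (-2, 2)])
Fold: move[0]->L => LUULLLDR (positions: [(0, 0), (-1, 0), (-1, 1), (-1, 2), (-2, 2), (-3, 2), (-4, 2), (-4, 1), (-3, 1)])
Fold: move[7]->L => LUULLLDL (positions: [(0, 0), (-1, 0), (-1, 1), (-1, 2), (-2, 2), (-3, 2), (-4, 2), (-4, 1), (-5, 1)])
Fold: move[4]->D => LUULDLDL (positions: [(0, 0), (-1, 0), (-1, 1), (-1, 2), (-2, 2), (-2, 1), (-3, 1), (-3, 0), (-4, 0)])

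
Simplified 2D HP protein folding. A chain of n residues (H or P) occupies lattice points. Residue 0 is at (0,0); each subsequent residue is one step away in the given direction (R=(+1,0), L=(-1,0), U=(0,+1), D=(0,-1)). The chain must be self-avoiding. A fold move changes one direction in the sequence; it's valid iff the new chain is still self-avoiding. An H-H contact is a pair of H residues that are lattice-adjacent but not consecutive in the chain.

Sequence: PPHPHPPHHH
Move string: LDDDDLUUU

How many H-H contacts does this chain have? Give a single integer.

Answer: 2

Derivation:
Positions: [(0, 0), (-1, 0), (-1, -1), (-1, -2), (-1, -3), (-1, -4), (-2, -4), (-2, -3), (-2, -2), (-2, -1)]
H-H contact: residue 2 @(-1,-1) - residue 9 @(-2, -1)
H-H contact: residue 4 @(-1,-3) - residue 7 @(-2, -3)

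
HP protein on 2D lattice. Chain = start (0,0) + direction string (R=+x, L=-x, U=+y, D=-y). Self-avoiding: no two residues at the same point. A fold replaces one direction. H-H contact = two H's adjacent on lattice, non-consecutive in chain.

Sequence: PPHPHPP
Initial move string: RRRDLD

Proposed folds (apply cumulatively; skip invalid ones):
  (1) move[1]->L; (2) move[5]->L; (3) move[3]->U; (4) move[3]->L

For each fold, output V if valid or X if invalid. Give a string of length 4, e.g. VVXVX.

Initial: RRRDLD -> [(0, 0), (1, 0), (2, 0), (3, 0), (3, -1), (2, -1), (2, -2)]
Fold 1: move[1]->L => RLRDLD INVALID (collision), skipped
Fold 2: move[5]->L => RRRDLL VALID
Fold 3: move[3]->U => RRRULL VALID
Fold 4: move[3]->L => RRRLLL INVALID (collision), skipped

Answer: XVVX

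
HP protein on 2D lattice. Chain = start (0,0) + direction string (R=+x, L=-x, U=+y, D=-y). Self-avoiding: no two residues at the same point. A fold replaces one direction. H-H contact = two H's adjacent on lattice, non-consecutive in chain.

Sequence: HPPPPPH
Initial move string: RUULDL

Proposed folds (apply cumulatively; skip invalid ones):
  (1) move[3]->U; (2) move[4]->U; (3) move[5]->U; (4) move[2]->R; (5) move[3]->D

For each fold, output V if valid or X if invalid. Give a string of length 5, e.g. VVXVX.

Answer: XVVXX

Derivation:
Initial: RUULDL -> [(0, 0), (1, 0), (1, 1), (1, 2), (0, 2), (0, 1), (-1, 1)]
Fold 1: move[3]->U => RUUUDL INVALID (collision), skipped
Fold 2: move[4]->U => RUULUL VALID
Fold 3: move[5]->U => RUULUU VALID
Fold 4: move[2]->R => RURLUU INVALID (collision), skipped
Fold 5: move[3]->D => RUUDUU INVALID (collision), skipped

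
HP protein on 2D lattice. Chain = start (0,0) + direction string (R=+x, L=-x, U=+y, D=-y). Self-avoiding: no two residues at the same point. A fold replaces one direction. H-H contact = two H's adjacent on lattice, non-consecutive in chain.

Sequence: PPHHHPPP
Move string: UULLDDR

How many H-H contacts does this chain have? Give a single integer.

Answer: 0

Derivation:
Positions: [(0, 0), (0, 1), (0, 2), (-1, 2), (-2, 2), (-2, 1), (-2, 0), (-1, 0)]
No H-H contacts found.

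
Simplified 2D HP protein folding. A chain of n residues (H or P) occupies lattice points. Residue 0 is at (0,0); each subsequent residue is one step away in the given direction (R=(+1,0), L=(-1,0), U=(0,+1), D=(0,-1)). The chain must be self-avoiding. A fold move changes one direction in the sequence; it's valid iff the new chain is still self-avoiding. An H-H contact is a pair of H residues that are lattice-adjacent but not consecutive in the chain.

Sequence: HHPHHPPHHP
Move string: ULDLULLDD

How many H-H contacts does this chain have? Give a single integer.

Positions: [(0, 0), (0, 1), (-1, 1), (-1, 0), (-2, 0), (-2, 1), (-3, 1), (-4, 1), (-4, 0), (-4, -1)]
H-H contact: residue 0 @(0,0) - residue 3 @(-1, 0)

Answer: 1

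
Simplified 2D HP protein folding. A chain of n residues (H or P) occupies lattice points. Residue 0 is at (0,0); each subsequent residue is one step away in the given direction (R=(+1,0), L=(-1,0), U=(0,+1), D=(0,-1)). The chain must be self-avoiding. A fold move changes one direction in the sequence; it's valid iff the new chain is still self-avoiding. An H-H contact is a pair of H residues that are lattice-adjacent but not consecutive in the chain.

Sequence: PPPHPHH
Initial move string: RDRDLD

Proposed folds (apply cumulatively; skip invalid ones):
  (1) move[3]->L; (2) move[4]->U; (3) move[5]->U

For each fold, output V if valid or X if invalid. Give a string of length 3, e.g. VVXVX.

Initial: RDRDLD -> [(0, 0), (1, 0), (1, -1), (2, -1), (2, -2), (1, -2), (1, -3)]
Fold 1: move[3]->L => RDRLLD INVALID (collision), skipped
Fold 2: move[4]->U => RDRDUD INVALID (collision), skipped
Fold 3: move[5]->U => RDRDLU INVALID (collision), skipped

Answer: XXX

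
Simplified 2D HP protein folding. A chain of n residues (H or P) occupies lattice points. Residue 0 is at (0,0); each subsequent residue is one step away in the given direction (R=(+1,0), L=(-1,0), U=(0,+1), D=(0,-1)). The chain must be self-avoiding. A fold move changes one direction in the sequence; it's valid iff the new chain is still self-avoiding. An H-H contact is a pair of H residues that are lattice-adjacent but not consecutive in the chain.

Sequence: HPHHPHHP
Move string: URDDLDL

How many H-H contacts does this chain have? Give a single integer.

Answer: 2

Derivation:
Positions: [(0, 0), (0, 1), (1, 1), (1, 0), (1, -1), (0, -1), (0, -2), (-1, -2)]
H-H contact: residue 0 @(0,0) - residue 3 @(1, 0)
H-H contact: residue 0 @(0,0) - residue 5 @(0, -1)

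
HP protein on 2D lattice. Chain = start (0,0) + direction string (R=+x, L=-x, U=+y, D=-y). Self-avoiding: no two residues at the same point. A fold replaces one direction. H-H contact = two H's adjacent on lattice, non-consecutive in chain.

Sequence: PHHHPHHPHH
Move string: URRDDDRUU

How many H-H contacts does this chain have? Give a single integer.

Answer: 1

Derivation:
Positions: [(0, 0), (0, 1), (1, 1), (2, 1), (2, 0), (2, -1), (2, -2), (3, -2), (3, -1), (3, 0)]
H-H contact: residue 5 @(2,-1) - residue 8 @(3, -1)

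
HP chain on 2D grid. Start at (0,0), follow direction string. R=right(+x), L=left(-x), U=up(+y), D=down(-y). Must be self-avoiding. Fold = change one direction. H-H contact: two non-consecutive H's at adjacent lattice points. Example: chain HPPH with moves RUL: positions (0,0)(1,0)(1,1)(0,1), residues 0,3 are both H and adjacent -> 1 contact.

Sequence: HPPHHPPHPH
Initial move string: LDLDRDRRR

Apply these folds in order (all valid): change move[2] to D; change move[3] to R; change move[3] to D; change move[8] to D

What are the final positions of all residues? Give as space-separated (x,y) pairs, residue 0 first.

Initial moves: LDLDRDRRR
Fold: move[2]->D => LDDDRDRRR (positions: [(0, 0), (-1, 0), (-1, -1), (-1, -2), (-1, -3), (0, -3), (0, -4), (1, -4), (2, -4), (3, -4)])
Fold: move[3]->R => LDDRRDRRR (positions: [(0, 0), (-1, 0), (-1, -1), (-1, -2), (0, -2), (1, -2), (1, -3), (2, -3), (3, -3), (4, -3)])
Fold: move[3]->D => LDDDRDRRR (positions: [(0, 0), (-1, 0), (-1, -1), (-1, -2), (-1, -3), (0, -3), (0, -4), (1, -4), (2, -4), (3, -4)])
Fold: move[8]->D => LDDDRDRRD (positions: [(0, 0), (-1, 0), (-1, -1), (-1, -2), (-1, -3), (0, -3), (0, -4), (1, -4), (2, -4), (2, -5)])

Answer: (0,0) (-1,0) (-1,-1) (-1,-2) (-1,-3) (0,-3) (0,-4) (1,-4) (2,-4) (2,-5)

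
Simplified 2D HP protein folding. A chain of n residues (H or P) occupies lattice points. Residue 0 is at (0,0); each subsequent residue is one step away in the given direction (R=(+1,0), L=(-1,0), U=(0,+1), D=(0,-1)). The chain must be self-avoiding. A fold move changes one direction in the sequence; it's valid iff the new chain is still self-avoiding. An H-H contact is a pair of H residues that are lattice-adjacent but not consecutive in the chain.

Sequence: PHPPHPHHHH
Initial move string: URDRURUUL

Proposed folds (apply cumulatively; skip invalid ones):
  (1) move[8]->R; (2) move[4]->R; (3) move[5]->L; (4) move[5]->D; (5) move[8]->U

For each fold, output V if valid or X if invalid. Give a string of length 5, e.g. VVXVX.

Answer: VVXXV

Derivation:
Initial: URDRURUUL -> [(0, 0), (0, 1), (1, 1), (1, 0), (2, 0), (2, 1), (3, 1), (3, 2), (3, 3), (2, 3)]
Fold 1: move[8]->R => URDRURUUR VALID
Fold 2: move[4]->R => URDRRRUUR VALID
Fold 3: move[5]->L => URDRRLUUR INVALID (collision), skipped
Fold 4: move[5]->D => URDRRDUUR INVALID (collision), skipped
Fold 5: move[8]->U => URDRRRUUU VALID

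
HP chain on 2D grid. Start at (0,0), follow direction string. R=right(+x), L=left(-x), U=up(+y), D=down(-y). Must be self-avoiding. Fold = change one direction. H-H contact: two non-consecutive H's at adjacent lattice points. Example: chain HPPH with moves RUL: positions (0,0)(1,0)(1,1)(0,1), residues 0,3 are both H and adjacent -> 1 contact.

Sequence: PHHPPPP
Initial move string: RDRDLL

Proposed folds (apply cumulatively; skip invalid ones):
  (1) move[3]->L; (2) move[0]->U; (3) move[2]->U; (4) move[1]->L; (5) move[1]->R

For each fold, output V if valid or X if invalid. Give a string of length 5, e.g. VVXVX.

Initial: RDRDLL -> [(0, 0), (1, 0), (1, -1), (2, -1), (2, -2), (1, -2), (0, -2)]
Fold 1: move[3]->L => RDRLLL INVALID (collision), skipped
Fold 2: move[0]->U => UDRDLL INVALID (collision), skipped
Fold 3: move[2]->U => RDUDLL INVALID (collision), skipped
Fold 4: move[1]->L => RLRDLL INVALID (collision), skipped
Fold 5: move[1]->R => RRRDLL VALID

Answer: XXXXV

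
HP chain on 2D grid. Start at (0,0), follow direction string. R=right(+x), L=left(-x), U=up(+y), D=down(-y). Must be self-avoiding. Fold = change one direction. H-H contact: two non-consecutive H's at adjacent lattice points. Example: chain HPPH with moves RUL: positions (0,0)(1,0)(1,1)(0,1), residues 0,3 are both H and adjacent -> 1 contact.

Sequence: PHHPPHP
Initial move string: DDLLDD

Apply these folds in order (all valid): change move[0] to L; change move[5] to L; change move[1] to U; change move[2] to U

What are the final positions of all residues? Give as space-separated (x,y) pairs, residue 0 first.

Initial moves: DDLLDD
Fold: move[0]->L => LDLLDD (positions: [(0, 0), (-1, 0), (-1, -1), (-2, -1), (-3, -1), (-3, -2), (-3, -3)])
Fold: move[5]->L => LDLLDL (positions: [(0, 0), (-1, 0), (-1, -1), (-2, -1), (-3, -1), (-3, -2), (-4, -2)])
Fold: move[1]->U => LULLDL (positions: [(0, 0), (-1, 0), (-1, 1), (-2, 1), (-3, 1), (-3, 0), (-4, 0)])
Fold: move[2]->U => LUULDL (positions: [(0, 0), (-1, 0), (-1, 1), (-1, 2), (-2, 2), (-2, 1), (-3, 1)])

Answer: (0,0) (-1,0) (-1,1) (-1,2) (-2,2) (-2,1) (-3,1)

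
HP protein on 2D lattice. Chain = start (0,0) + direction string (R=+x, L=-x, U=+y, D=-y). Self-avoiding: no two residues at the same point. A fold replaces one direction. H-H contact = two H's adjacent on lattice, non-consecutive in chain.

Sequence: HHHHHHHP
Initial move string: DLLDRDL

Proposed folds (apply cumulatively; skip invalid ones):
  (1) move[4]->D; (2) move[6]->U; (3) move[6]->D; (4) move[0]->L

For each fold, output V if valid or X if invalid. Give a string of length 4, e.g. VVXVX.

Initial: DLLDRDL -> [(0, 0), (0, -1), (-1, -1), (-2, -1), (-2, -2), (-1, -2), (-1, -3), (-2, -3)]
Fold 1: move[4]->D => DLLDDDL VALID
Fold 2: move[6]->U => DLLDDDU INVALID (collision), skipped
Fold 3: move[6]->D => DLLDDDD VALID
Fold 4: move[0]->L => LLLDDDD VALID

Answer: VXVV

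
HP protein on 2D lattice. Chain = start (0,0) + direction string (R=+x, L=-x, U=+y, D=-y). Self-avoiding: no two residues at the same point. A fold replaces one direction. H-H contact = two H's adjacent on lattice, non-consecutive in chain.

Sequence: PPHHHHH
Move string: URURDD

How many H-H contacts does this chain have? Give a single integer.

Positions: [(0, 0), (0, 1), (1, 1), (1, 2), (2, 2), (2, 1), (2, 0)]
H-H contact: residue 2 @(1,1) - residue 5 @(2, 1)

Answer: 1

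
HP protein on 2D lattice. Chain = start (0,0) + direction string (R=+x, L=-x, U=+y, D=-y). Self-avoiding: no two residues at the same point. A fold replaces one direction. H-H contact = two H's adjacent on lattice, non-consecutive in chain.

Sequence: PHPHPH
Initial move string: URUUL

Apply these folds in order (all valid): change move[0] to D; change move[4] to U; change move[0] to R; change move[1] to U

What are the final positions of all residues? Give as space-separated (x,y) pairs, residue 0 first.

Answer: (0,0) (1,0) (1,1) (1,2) (1,3) (1,4)

Derivation:
Initial moves: URUUL
Fold: move[0]->D => DRUUL (positions: [(0, 0), (0, -1), (1, -1), (1, 0), (1, 1), (0, 1)])
Fold: move[4]->U => DRUUU (positions: [(0, 0), (0, -1), (1, -1), (1, 0), (1, 1), (1, 2)])
Fold: move[0]->R => RRUUU (positions: [(0, 0), (1, 0), (2, 0), (2, 1), (2, 2), (2, 3)])
Fold: move[1]->U => RUUUU (positions: [(0, 0), (1, 0), (1, 1), (1, 2), (1, 3), (1, 4)])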